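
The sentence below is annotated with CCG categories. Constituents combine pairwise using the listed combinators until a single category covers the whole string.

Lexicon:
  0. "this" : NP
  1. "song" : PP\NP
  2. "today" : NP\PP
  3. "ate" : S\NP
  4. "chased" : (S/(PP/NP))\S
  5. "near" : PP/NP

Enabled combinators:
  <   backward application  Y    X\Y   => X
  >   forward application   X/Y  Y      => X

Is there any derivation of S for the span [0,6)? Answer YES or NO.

YES

[0,6] S   >
  [0,5] S/(PP/NP)   <
    [0,4] S   <
      [0,3] NP   <
        [0,2] PP   <
          [0,1] "this" : NP
          [1,2] "song" : PP\NP
        [2,3] "today" : NP\PP
      [3,4] "ate" : S\NP
    [4,5] "chased" : (S/(PP/NP))\S
  [5,6] "near" : PP/NP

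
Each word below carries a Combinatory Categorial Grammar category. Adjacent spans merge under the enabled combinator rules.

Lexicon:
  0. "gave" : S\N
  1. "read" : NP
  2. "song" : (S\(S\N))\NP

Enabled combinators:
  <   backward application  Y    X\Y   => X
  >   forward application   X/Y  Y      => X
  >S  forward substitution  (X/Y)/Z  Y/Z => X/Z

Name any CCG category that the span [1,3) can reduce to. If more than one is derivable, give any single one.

[0,3] S   <
  [0,1] "gave" : S\N
  [1,3] S\(S\N)   <
    [1,2] "read" : NP
    [2,3] "song" : (S\(S\N))\NP

S\(S\N)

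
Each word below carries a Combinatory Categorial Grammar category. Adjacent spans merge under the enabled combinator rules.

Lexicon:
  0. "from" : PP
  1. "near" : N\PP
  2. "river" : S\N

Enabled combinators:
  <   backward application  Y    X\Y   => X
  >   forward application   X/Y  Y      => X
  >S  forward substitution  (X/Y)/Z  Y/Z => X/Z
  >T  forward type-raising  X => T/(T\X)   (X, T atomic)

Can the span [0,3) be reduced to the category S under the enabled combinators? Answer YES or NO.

YES

[0,3] S   <
  [0,2] N   <
    [0,1] "from" : PP
    [1,2] "near" : N\PP
  [2,3] "river" : S\N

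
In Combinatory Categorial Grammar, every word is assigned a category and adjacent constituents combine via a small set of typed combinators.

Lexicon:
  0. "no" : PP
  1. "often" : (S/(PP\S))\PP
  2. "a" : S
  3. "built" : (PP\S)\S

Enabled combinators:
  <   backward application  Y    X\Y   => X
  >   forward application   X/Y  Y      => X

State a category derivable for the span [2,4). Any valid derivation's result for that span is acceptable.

PP\S

[0,4] S   >
  [0,2] S/(PP\S)   <
    [0,1] "no" : PP
    [1,2] "often" : (S/(PP\S))\PP
  [2,4] PP\S   <
    [2,3] "a" : S
    [3,4] "built" : (PP\S)\S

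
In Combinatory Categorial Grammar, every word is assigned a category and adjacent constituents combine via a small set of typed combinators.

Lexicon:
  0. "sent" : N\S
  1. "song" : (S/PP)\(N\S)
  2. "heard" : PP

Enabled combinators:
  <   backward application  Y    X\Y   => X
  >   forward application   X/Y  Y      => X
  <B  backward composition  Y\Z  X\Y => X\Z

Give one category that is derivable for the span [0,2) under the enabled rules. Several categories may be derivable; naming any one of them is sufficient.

[0,3] S   >
  [0,2] S/PP   <
    [0,1] "sent" : N\S
    [1,2] "song" : (S/PP)\(N\S)
  [2,3] "heard" : PP

S/PP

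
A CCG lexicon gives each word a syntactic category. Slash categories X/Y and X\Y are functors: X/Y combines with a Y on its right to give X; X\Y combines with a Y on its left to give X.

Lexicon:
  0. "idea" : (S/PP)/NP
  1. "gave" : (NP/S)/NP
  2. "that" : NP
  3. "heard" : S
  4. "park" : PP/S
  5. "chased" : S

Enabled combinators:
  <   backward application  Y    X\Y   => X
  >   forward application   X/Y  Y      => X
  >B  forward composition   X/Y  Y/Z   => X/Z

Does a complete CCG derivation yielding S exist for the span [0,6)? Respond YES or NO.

[0,6] S   >
  [0,4] S/PP   >
    [0,1] "idea" : (S/PP)/NP
    [1,4] NP   >
      [1,3] NP/S   >
        [1,2] "gave" : (NP/S)/NP
        [2,3] "that" : NP
      [3,4] "heard" : S
  [4,6] PP   >
    [4,5] "park" : PP/S
    [5,6] "chased" : S

YES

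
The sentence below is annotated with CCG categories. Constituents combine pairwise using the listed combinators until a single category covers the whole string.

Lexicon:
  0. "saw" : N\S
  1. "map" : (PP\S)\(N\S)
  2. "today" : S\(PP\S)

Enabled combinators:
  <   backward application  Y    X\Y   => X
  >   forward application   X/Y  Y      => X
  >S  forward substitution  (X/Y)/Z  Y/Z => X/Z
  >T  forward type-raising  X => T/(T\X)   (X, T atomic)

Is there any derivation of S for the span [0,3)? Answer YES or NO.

[0,3] S   <
  [0,2] PP\S   <
    [0,1] "saw" : N\S
    [1,2] "map" : (PP\S)\(N\S)
  [2,3] "today" : S\(PP\S)

YES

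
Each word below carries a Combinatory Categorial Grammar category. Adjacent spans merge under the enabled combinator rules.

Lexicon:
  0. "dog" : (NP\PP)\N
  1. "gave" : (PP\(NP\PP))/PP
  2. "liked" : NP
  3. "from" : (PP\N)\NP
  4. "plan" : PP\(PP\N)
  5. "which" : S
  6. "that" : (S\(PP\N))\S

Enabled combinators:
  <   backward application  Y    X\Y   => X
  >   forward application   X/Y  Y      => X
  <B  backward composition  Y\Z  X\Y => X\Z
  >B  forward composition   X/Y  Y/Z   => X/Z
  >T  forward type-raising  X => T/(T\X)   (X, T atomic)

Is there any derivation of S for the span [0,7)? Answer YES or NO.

[0,7] S   <
  [0,5] PP\N   <B
    [0,1] "dog" : (NP\PP)\N
    [1,5] PP\(NP\PP)   >
      [1,2] "gave" : (PP\(NP\PP))/PP
      [2,5] PP   <
        [2,4] PP\N   <
          [2,3] "liked" : NP
          [3,4] "from" : (PP\N)\NP
        [4,5] "plan" : PP\(PP\N)
  [5,7] S\(PP\N)   <
    [5,6] "which" : S
    [6,7] "that" : (S\(PP\N))\S

YES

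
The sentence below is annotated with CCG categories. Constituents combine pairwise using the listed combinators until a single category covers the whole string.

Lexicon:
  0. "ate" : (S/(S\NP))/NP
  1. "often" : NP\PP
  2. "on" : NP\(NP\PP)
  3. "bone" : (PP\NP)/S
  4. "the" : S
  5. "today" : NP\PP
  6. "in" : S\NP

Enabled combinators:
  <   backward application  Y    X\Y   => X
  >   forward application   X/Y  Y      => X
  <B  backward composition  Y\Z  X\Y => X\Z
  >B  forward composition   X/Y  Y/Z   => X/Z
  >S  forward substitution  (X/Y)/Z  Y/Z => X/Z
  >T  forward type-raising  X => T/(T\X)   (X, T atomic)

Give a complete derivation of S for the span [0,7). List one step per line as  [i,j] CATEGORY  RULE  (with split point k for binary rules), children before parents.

[0,1] (S/(S\NP))/NP  lex  "ate"
[1,2] NP\PP  lex  "often"
[2,3] NP\(NP\PP)  lex  "on"
[1,3] NP  <  k=2
[0,3] S/(S\NP)  >  k=1
[3,4] (PP\NP)/S  lex  "bone"
[4,5] S  lex  "the"
[3,5] PP\NP  >  k=4
[5,6] NP\PP  lex  "today"
[3,6] NP\NP  <B  k=5
[6,7] S\NP  lex  "in"
[3,7] S\NP  <B  k=6
[0,7] S  >  k=3

[0,7] S   >
  [0,3] S/(S\NP)   >
    [0,1] "ate" : (S/(S\NP))/NP
    [1,3] NP   <
      [1,2] "often" : NP\PP
      [2,3] "on" : NP\(NP\PP)
  [3,7] S\NP   <B
    [3,6] NP\NP   <B
      [3,5] PP\NP   >
        [3,4] "bone" : (PP\NP)/S
        [4,5] "the" : S
      [5,6] "today" : NP\PP
    [6,7] "in" : S\NP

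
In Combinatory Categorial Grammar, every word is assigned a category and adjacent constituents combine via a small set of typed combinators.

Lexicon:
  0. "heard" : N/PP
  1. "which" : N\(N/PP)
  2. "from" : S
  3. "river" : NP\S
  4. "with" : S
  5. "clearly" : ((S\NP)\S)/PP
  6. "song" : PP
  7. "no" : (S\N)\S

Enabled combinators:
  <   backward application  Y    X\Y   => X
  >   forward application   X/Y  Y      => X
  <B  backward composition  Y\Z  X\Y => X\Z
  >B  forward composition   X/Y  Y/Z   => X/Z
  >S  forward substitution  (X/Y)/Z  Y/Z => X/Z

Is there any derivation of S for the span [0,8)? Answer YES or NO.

[0,8] S   <
  [0,2] N   <
    [0,1] "heard" : N/PP
    [1,2] "which" : N\(N/PP)
  [2,8] S\N   <
    [2,7] S   <
      [2,4] NP   <
        [2,3] "from" : S
        [3,4] "river" : NP\S
      [4,7] S\NP   <
        [4,5] "with" : S
        [5,7] (S\NP)\S   >
          [5,6] "clearly" : ((S\NP)\S)/PP
          [6,7] "song" : PP
    [7,8] "no" : (S\N)\S

YES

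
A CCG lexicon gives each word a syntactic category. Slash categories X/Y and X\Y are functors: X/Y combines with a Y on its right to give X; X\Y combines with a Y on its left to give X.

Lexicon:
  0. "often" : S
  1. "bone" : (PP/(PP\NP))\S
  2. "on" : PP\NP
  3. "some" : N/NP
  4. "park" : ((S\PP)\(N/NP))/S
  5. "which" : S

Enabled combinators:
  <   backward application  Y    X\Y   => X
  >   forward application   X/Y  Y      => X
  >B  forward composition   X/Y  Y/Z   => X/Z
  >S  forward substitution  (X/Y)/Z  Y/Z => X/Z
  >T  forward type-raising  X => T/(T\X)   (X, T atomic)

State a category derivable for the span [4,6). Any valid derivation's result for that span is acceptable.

[0,6] S   <
  [0,3] PP   >
    [0,2] PP/(PP\NP)   <
      [0,1] "often" : S
      [1,2] "bone" : (PP/(PP\NP))\S
    [2,3] "on" : PP\NP
  [3,6] S\PP   <
    [3,4] "some" : N/NP
    [4,6] (S\PP)\(N/NP)   >
      [4,5] "park" : ((S\PP)\(N/NP))/S
      [5,6] "which" : S

(S\PP)\(N/NP)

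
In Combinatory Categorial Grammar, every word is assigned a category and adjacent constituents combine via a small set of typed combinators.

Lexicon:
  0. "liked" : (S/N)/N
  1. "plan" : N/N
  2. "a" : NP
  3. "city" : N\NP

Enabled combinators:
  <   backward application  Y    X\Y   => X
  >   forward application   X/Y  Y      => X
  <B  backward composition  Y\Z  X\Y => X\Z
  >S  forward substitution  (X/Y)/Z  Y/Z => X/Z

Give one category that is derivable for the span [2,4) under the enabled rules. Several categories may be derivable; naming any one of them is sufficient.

N

[0,4] S   >
  [0,2] S/N   >S
    [0,1] "liked" : (S/N)/N
    [1,2] "plan" : N/N
  [2,4] N   <
    [2,3] "a" : NP
    [3,4] "city" : N\NP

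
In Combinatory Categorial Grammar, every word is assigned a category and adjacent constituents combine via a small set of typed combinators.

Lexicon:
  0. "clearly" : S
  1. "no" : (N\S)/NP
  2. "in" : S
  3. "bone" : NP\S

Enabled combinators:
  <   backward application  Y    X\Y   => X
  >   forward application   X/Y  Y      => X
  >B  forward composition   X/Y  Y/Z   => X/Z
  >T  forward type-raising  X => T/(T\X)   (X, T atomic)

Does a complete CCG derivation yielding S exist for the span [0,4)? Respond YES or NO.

NO

S (N\S)/NP S NP\S
CKY chart[0,4] = {N, N/(NP\NP), N/(N\N), NP/(NP\N), PP/(PP\N), S/(S\N)}; S ∉ chart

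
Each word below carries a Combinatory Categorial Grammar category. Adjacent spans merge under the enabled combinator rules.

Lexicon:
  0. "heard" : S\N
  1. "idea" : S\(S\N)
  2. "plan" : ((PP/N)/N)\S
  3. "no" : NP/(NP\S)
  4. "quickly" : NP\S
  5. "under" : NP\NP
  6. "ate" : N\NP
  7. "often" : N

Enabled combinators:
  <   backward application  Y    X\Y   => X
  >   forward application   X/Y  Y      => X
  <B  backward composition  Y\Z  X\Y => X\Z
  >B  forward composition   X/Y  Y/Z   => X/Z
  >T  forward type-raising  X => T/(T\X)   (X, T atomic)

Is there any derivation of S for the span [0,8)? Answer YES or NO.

NO

S\N S\(S\N) ((PP/N)/N)\S NP/(NP\S) NP\S NP\NP N\NP N
CKY chart[0,8] = {N/(N\PP), NP/(NP\PP), PP, PP/(N\N), PP/(PP\PP), S/(S\PP)}; S ∉ chart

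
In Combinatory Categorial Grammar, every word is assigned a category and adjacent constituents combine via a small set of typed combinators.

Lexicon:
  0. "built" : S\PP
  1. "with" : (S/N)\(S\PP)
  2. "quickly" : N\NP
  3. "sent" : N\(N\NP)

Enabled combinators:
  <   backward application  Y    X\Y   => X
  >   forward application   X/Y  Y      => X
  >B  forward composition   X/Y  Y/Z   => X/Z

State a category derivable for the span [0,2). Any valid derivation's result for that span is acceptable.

[0,4] S   >
  [0,2] S/N   <
    [0,1] "built" : S\PP
    [1,2] "with" : (S/N)\(S\PP)
  [2,4] N   <
    [2,3] "quickly" : N\NP
    [3,4] "sent" : N\(N\NP)

S/N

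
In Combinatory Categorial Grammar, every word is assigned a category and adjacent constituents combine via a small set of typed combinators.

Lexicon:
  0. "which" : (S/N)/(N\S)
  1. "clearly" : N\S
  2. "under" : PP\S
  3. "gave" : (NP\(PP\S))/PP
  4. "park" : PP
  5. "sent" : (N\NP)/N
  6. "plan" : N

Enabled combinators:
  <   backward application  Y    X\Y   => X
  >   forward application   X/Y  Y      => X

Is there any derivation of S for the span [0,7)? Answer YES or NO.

[0,7] S   >
  [0,2] S/N   >
    [0,1] "which" : (S/N)/(N\S)
    [1,2] "clearly" : N\S
  [2,7] N   <
    [2,5] NP   <
      [2,3] "under" : PP\S
      [3,5] NP\(PP\S)   >
        [3,4] "gave" : (NP\(PP\S))/PP
        [4,5] "park" : PP
    [5,7] N\NP   >
      [5,6] "sent" : (N\NP)/N
      [6,7] "plan" : N

YES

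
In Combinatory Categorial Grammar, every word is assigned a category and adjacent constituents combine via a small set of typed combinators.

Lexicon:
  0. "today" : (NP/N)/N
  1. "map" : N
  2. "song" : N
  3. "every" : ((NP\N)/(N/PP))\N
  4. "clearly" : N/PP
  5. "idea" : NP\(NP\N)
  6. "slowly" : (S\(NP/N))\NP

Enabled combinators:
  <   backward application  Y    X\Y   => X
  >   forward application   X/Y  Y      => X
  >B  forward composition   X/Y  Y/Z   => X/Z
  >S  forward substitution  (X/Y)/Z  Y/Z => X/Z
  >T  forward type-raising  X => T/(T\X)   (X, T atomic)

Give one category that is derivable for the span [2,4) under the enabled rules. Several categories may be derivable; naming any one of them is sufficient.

(NP\N)/(N/PP)

[0,7] S   <
  [0,2] NP/N   >
    [0,1] "today" : (NP/N)/N
    [1,2] "map" : N
  [2,7] S\(NP/N)   <
    [2,6] NP   <
      [2,5] NP\N   >
        [2,4] (NP\N)/(N/PP)   <
          [2,3] "song" : N
          [3,4] "every" : ((NP\N)/(N/PP))\N
        [4,5] "clearly" : N/PP
      [5,6] "idea" : NP\(NP\N)
    [6,7] "slowly" : (S\(NP/N))\NP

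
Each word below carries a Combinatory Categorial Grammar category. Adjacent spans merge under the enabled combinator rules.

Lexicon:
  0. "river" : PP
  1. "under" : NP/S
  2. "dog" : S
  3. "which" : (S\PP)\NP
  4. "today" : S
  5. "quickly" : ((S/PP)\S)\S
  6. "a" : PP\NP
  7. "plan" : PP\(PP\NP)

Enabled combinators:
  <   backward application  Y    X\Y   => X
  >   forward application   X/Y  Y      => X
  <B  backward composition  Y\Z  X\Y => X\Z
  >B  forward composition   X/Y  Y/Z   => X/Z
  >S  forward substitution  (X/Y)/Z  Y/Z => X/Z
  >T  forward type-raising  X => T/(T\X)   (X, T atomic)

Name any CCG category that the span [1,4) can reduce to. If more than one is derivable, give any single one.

S\PP

[0,8] S   >
  [0,6] S/PP   <
    [0,4] S   >
      [0,1] S/(S\PP)   >T
        [0,1] "river" : PP
      [1,4] S\PP   <
        [1,3] NP   >
          [1,2] "under" : NP/S
          [2,3] "dog" : S
        [3,4] "which" : (S\PP)\NP
    [4,6] (S/PP)\S   <
      [4,5] "today" : S
      [5,6] "quickly" : ((S/PP)\S)\S
  [6,8] PP   <
    [6,7] "a" : PP\NP
    [7,8] "plan" : PP\(PP\NP)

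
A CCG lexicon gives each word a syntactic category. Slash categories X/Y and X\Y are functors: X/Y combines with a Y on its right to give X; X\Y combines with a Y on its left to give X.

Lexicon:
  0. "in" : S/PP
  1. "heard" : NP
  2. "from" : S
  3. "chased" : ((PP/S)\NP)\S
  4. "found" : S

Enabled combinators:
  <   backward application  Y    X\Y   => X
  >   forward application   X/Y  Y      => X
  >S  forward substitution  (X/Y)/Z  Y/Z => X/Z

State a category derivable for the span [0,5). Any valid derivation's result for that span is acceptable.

[0,5] S   >
  [0,1] "in" : S/PP
  [1,5] PP   >
    [1,4] PP/S   <
      [1,2] "heard" : NP
      [2,4] (PP/S)\NP   <
        [2,3] "from" : S
        [3,4] "chased" : ((PP/S)\NP)\S
    [4,5] "found" : S

S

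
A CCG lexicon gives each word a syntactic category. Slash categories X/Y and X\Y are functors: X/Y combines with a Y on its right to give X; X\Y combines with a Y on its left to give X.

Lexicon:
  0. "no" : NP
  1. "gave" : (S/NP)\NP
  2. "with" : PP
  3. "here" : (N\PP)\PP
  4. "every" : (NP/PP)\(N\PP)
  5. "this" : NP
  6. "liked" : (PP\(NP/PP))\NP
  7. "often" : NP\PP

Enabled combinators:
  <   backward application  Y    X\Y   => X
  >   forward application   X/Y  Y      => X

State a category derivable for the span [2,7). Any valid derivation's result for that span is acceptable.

[0,8] S   >
  [0,2] S/NP   <
    [0,1] "no" : NP
    [1,2] "gave" : (S/NP)\NP
  [2,8] NP   <
    [2,7] PP   <
      [2,5] NP/PP   <
        [2,4] N\PP   <
          [2,3] "with" : PP
          [3,4] "here" : (N\PP)\PP
        [4,5] "every" : (NP/PP)\(N\PP)
      [5,7] PP\(NP/PP)   <
        [5,6] "this" : NP
        [6,7] "liked" : (PP\(NP/PP))\NP
    [7,8] "often" : NP\PP

PP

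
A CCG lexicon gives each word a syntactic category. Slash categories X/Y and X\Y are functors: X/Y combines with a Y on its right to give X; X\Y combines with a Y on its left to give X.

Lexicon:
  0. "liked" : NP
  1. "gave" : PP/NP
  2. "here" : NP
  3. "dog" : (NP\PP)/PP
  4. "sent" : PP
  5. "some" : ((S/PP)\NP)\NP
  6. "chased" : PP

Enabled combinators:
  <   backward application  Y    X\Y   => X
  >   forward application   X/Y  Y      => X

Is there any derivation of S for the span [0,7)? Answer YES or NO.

YES

[0,7] S   >
  [0,6] S/PP   <
    [0,1] "liked" : NP
    [1,6] (S/PP)\NP   <
      [1,5] NP   <
        [1,3] PP   >
          [1,2] "gave" : PP/NP
          [2,3] "here" : NP
        [3,5] NP\PP   >
          [3,4] "dog" : (NP\PP)/PP
          [4,5] "sent" : PP
      [5,6] "some" : ((S/PP)\NP)\NP
  [6,7] "chased" : PP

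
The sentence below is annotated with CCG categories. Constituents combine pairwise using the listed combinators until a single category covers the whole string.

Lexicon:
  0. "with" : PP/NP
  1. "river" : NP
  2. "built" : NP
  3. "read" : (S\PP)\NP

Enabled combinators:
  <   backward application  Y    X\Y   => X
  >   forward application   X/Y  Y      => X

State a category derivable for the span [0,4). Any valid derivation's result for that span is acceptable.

[0,4] S   <
  [0,2] PP   >
    [0,1] "with" : PP/NP
    [1,2] "river" : NP
  [2,4] S\PP   <
    [2,3] "built" : NP
    [3,4] "read" : (S\PP)\NP

S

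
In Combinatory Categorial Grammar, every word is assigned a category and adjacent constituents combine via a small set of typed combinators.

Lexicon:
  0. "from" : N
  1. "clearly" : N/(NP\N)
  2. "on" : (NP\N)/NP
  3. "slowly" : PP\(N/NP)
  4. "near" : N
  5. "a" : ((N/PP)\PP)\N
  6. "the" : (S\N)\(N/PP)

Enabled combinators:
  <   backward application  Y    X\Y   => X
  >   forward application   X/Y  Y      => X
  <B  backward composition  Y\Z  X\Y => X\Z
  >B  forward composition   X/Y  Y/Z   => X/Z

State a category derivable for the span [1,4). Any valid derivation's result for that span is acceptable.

PP

[0,7] S   <
  [0,1] "from" : N
  [1,7] S\N   <
    [1,6] N/PP   <
      [1,4] PP   <
        [1,3] N/NP   >B
          [1,2] "clearly" : N/(NP\N)
          [2,3] "on" : (NP\N)/NP
        [3,4] "slowly" : PP\(N/NP)
      [4,6] (N/PP)\PP   <
        [4,5] "near" : N
        [5,6] "a" : ((N/PP)\PP)\N
    [6,7] "the" : (S\N)\(N/PP)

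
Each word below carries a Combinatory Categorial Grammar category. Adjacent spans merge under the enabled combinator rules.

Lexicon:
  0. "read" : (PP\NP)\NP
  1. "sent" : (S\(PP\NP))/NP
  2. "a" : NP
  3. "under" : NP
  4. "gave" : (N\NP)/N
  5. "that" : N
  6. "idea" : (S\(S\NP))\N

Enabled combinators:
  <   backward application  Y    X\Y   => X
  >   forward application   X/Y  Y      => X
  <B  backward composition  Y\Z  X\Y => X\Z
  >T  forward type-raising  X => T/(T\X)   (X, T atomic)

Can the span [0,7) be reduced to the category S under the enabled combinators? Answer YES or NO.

YES

[0,7] S   <
  [0,3] S\NP   <B
    [0,1] "read" : (PP\NP)\NP
    [1,3] S\(PP\NP)   >
      [1,2] "sent" : (S\(PP\NP))/NP
      [2,3] "a" : NP
  [3,7] S\(S\NP)   <
    [3,6] N   >
      [3,4] N/(N\NP)   >T
        [3,4] "under" : NP
      [4,6] N\NP   >
        [4,5] "gave" : (N\NP)/N
        [5,6] "that" : N
    [6,7] "idea" : (S\(S\NP))\N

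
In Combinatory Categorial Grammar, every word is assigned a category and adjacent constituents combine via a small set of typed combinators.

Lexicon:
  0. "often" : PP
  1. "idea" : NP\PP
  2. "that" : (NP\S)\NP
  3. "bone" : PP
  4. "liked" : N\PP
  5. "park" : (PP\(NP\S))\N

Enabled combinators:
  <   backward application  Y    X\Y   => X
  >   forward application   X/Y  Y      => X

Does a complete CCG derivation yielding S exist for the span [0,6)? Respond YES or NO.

NO

PP NP\PP (NP\S)\NP PP N\PP (PP\(NP\S))\N
CKY chart[0,6] = {PP}; S ∉ chart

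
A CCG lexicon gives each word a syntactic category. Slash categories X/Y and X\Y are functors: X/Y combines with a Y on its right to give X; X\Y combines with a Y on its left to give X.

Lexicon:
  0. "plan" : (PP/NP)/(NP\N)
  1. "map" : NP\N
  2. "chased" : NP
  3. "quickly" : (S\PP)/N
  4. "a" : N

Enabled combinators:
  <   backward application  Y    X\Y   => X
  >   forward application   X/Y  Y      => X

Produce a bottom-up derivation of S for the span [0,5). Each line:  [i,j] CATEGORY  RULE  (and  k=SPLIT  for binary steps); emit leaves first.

[0,1] (PP/NP)/(NP\N)  lex  "plan"
[1,2] NP\N  lex  "map"
[0,2] PP/NP  >  k=1
[2,3] NP  lex  "chased"
[0,3] PP  >  k=2
[3,4] (S\PP)/N  lex  "quickly"
[4,5] N  lex  "a"
[3,5] S\PP  >  k=4
[0,5] S  <  k=3

[0,5] S   <
  [0,3] PP   >
    [0,2] PP/NP   >
      [0,1] "plan" : (PP/NP)/(NP\N)
      [1,2] "map" : NP\N
    [2,3] "chased" : NP
  [3,5] S\PP   >
    [3,4] "quickly" : (S\PP)/N
    [4,5] "a" : N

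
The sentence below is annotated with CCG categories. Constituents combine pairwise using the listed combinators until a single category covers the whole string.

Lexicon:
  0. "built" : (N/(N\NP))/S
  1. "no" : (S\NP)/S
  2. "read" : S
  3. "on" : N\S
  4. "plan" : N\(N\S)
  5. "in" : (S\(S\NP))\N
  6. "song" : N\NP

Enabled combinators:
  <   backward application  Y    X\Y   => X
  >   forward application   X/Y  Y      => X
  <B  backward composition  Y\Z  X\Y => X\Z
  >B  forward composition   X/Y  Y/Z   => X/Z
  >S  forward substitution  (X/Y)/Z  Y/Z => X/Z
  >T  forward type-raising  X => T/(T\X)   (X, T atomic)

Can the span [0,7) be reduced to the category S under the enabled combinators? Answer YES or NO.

NO

(N/(N\NP))/S (S\NP)/S S N\S N\(N\S) (S\(S\NP))\N N\NP
CKY chart[0,7] = {N, N/(N\N), NP/(NP\N), PP/(PP\N), S/(S\N)}; S ∉ chart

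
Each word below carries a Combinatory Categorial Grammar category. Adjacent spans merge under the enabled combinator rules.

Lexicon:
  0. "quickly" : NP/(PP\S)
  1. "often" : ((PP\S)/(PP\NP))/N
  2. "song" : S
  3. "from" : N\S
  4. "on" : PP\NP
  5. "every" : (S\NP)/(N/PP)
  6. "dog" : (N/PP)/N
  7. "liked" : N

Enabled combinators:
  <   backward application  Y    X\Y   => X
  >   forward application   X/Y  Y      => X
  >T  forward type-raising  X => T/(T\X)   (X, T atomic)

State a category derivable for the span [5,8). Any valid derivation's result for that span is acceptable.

S\NP

[0,8] S   <
  [0,5] NP   >
    [0,1] "quickly" : NP/(PP\S)
    [1,5] PP\S   >
      [1,4] (PP\S)/(PP\NP)   >
        [1,2] "often" : ((PP\S)/(PP\NP))/N
        [2,4] N   <
          [2,3] "song" : S
          [3,4] "from" : N\S
      [4,5] "on" : PP\NP
  [5,8] S\NP   >
    [5,6] "every" : (S\NP)/(N/PP)
    [6,8] N/PP   >
      [6,7] "dog" : (N/PP)/N
      [7,8] "liked" : N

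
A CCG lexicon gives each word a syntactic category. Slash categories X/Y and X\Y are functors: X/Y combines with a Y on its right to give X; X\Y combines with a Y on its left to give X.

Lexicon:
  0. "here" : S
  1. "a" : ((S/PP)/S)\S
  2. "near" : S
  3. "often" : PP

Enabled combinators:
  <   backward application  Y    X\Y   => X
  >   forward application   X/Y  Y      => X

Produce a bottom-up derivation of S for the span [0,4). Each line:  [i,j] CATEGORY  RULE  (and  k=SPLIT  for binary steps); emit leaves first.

[0,4] S   >
  [0,3] S/PP   >
    [0,2] (S/PP)/S   <
      [0,1] "here" : S
      [1,2] "a" : ((S/PP)/S)\S
    [2,3] "near" : S
  [3,4] "often" : PP

[0,1] S  lex  "here"
[1,2] ((S/PP)/S)\S  lex  "a"
[0,2] (S/PP)/S  <  k=1
[2,3] S  lex  "near"
[0,3] S/PP  >  k=2
[3,4] PP  lex  "often"
[0,4] S  >  k=3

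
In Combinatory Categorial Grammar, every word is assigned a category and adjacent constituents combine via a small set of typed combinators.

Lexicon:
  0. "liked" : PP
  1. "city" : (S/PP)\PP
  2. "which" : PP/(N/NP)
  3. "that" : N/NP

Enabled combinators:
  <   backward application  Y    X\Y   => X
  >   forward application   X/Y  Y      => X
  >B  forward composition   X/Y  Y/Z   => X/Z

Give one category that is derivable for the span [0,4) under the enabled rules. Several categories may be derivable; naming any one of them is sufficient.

S

[0,4] S   >
  [0,2] S/PP   <
    [0,1] "liked" : PP
    [1,2] "city" : (S/PP)\PP
  [2,4] PP   >
    [2,3] "which" : PP/(N/NP)
    [3,4] "that" : N/NP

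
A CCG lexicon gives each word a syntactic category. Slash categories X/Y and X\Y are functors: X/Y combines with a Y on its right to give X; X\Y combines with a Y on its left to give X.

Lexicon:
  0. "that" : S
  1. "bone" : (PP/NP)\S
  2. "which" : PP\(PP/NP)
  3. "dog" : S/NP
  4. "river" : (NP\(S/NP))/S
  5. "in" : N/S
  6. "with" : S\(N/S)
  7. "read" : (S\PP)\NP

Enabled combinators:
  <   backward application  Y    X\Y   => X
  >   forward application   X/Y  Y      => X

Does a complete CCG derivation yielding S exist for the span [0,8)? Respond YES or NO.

YES

[0,8] S   <
  [0,3] PP   <
    [0,2] PP/NP   <
      [0,1] "that" : S
      [1,2] "bone" : (PP/NP)\S
    [2,3] "which" : PP\(PP/NP)
  [3,8] S\PP   <
    [3,7] NP   <
      [3,4] "dog" : S/NP
      [4,7] NP\(S/NP)   >
        [4,5] "river" : (NP\(S/NP))/S
        [5,7] S   <
          [5,6] "in" : N/S
          [6,7] "with" : S\(N/S)
    [7,8] "read" : (S\PP)\NP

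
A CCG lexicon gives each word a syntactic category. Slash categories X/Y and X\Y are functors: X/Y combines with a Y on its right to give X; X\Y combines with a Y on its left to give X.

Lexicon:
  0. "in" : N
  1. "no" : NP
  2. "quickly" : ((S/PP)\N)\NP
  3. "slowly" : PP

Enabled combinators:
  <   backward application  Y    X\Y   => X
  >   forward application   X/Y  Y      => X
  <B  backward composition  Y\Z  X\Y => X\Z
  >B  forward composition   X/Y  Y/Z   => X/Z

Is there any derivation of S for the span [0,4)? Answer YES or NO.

YES

[0,4] S   >
  [0,3] S/PP   <
    [0,1] "in" : N
    [1,3] (S/PP)\N   <
      [1,2] "no" : NP
      [2,3] "quickly" : ((S/PP)\N)\NP
  [3,4] "slowly" : PP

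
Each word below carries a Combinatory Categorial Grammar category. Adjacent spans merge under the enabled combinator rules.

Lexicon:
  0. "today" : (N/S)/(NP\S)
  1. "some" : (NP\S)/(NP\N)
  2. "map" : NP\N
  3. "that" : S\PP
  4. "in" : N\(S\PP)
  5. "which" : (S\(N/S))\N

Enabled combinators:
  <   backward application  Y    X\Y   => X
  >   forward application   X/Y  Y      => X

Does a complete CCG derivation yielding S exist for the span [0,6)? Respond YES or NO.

[0,6] S   <
  [0,3] N/S   >
    [0,1] "today" : (N/S)/(NP\S)
    [1,3] NP\S   >
      [1,2] "some" : (NP\S)/(NP\N)
      [2,3] "map" : NP\N
  [3,6] S\(N/S)   <
    [3,5] N   <
      [3,4] "that" : S\PP
      [4,5] "in" : N\(S\PP)
    [5,6] "which" : (S\(N/S))\N

YES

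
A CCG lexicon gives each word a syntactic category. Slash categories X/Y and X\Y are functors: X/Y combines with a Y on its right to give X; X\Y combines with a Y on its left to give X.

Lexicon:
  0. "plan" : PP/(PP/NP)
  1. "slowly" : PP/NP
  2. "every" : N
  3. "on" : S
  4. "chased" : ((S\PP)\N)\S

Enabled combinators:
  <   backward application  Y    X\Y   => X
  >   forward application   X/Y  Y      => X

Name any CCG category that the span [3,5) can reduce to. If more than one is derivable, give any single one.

[0,5] S   <
  [0,2] PP   >
    [0,1] "plan" : PP/(PP/NP)
    [1,2] "slowly" : PP/NP
  [2,5] S\PP   <
    [2,3] "every" : N
    [3,5] (S\PP)\N   <
      [3,4] "on" : S
      [4,5] "chased" : ((S\PP)\N)\S

(S\PP)\N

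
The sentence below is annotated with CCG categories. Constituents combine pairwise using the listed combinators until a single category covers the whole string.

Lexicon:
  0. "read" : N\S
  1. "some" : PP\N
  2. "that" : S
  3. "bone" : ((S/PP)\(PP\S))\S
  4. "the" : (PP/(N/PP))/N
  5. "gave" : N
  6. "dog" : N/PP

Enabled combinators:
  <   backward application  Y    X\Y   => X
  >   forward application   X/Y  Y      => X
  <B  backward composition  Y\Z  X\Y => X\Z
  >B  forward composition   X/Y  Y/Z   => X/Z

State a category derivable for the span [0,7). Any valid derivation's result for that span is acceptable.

[0,7] S   >
  [0,4] S/PP   <
    [0,2] PP\S   <B
      [0,1] "read" : N\S
      [1,2] "some" : PP\N
    [2,4] (S/PP)\(PP\S)   <
      [2,3] "that" : S
      [3,4] "bone" : ((S/PP)\(PP\S))\S
  [4,7] PP   >
    [4,6] PP/(N/PP)   >
      [4,5] "the" : (PP/(N/PP))/N
      [5,6] "gave" : N
    [6,7] "dog" : N/PP

S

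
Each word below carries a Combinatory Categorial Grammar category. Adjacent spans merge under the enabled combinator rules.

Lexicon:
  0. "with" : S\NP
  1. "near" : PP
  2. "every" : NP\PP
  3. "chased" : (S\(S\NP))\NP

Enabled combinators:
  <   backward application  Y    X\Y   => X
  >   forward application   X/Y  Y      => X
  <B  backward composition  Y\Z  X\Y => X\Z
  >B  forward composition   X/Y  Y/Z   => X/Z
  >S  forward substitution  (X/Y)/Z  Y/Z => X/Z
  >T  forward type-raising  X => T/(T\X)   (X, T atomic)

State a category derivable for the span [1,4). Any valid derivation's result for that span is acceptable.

[0,4] S   <
  [0,1] "with" : S\NP
  [1,4] S\(S\NP)   <
    [1,3] NP   >
      [1,2] NP/(NP\PP)   >T
        [1,2] "near" : PP
      [2,3] "every" : NP\PP
    [3,4] "chased" : (S\(S\NP))\NP

S\(S\NP)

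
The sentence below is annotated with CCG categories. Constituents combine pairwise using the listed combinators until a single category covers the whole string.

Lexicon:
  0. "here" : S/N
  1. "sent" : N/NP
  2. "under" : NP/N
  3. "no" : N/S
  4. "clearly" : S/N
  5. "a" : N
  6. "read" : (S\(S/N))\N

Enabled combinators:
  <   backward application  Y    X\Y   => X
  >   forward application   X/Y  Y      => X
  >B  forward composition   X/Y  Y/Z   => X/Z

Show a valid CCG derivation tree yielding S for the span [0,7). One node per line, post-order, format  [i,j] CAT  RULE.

[0,7] S   <
  [0,1] "here" : S/N
  [1,7] S\(S/N)   <
    [1,6] N   >
      [1,2] "sent" : N/NP
      [2,6] NP   >
        [2,3] "under" : NP/N
        [3,6] N   >
          [3,4] "no" : N/S
          [4,6] S   >
            [4,5] "clearly" : S/N
            [5,6] "a" : N
    [6,7] "read" : (S\(S/N))\N

[0,1] S/N  lex  "here"
[1,2] N/NP  lex  "sent"
[2,3] NP/N  lex  "under"
[3,4] N/S  lex  "no"
[4,5] S/N  lex  "clearly"
[5,6] N  lex  "a"
[4,6] S  >  k=5
[3,6] N  >  k=4
[2,6] NP  >  k=3
[1,6] N  >  k=2
[6,7] (S\(S/N))\N  lex  "read"
[1,7] S\(S/N)  <  k=6
[0,7] S  <  k=1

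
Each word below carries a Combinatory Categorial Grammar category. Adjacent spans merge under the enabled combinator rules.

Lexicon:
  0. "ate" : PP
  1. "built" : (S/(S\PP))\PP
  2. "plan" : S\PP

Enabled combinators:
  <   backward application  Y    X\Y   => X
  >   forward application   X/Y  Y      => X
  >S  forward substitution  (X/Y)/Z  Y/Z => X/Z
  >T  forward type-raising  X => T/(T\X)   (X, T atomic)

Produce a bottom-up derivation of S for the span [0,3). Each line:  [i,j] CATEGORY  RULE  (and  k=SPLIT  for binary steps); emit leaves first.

[0,3] S   >
  [0,2] S/(S\PP)   <
    [0,1] "ate" : PP
    [1,2] "built" : (S/(S\PP))\PP
  [2,3] "plan" : S\PP

[0,1] PP  lex  "ate"
[1,2] (S/(S\PP))\PP  lex  "built"
[0,2] S/(S\PP)  <  k=1
[2,3] S\PP  lex  "plan"
[0,3] S  >  k=2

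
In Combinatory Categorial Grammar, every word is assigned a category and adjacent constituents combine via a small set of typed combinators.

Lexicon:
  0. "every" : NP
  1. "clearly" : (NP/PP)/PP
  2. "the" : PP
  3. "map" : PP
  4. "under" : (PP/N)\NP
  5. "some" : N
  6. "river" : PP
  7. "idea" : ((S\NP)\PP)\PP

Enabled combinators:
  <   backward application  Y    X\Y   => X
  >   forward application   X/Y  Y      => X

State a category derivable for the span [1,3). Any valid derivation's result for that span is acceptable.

[0,8] S   <
  [0,1] "every" : NP
  [1,8] S\NP   <
    [1,6] PP   >
      [1,5] PP/N   <
        [1,4] NP   >
          [1,3] NP/PP   >
            [1,2] "clearly" : (NP/PP)/PP
            [2,3] "the" : PP
          [3,4] "map" : PP
        [4,5] "under" : (PP/N)\NP
      [5,6] "some" : N
    [6,8] (S\NP)\PP   <
      [6,7] "river" : PP
      [7,8] "idea" : ((S\NP)\PP)\PP

NP/PP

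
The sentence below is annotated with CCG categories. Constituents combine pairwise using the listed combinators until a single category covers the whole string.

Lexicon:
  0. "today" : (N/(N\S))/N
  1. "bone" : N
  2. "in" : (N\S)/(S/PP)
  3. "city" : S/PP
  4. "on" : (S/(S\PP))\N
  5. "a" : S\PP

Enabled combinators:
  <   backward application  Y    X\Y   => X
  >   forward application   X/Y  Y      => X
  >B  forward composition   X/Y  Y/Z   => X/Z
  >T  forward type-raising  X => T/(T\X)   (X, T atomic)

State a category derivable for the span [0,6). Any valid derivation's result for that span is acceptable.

S

[0,6] S   >
  [0,5] S/(S\PP)   <
    [0,4] N   >
      [0,2] N/(N\S)   >
        [0,1] "today" : (N/(N\S))/N
        [1,2] "bone" : N
      [2,4] N\S   >
        [2,3] "in" : (N\S)/(S/PP)
        [3,4] "city" : S/PP
    [4,5] "on" : (S/(S\PP))\N
  [5,6] "a" : S\PP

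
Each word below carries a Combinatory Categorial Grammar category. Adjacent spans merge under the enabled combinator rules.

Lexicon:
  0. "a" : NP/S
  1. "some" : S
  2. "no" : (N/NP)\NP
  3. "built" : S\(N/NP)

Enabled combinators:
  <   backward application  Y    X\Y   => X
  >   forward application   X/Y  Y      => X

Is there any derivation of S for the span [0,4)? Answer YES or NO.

YES

[0,4] S   <
  [0,3] N/NP   <
    [0,2] NP   >
      [0,1] "a" : NP/S
      [1,2] "some" : S
    [2,3] "no" : (N/NP)\NP
  [3,4] "built" : S\(N/NP)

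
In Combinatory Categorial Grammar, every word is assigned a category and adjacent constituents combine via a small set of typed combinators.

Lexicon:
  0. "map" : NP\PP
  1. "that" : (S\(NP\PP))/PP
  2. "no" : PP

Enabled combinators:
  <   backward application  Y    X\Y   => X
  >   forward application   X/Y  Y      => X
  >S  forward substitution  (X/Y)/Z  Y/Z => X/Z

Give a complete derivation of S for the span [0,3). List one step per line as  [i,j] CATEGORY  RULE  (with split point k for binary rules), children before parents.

[0,3] S   <
  [0,1] "map" : NP\PP
  [1,3] S\(NP\PP)   >
    [1,2] "that" : (S\(NP\PP))/PP
    [2,3] "no" : PP

[0,1] NP\PP  lex  "map"
[1,2] (S\(NP\PP))/PP  lex  "that"
[2,3] PP  lex  "no"
[1,3] S\(NP\PP)  >  k=2
[0,3] S  <  k=1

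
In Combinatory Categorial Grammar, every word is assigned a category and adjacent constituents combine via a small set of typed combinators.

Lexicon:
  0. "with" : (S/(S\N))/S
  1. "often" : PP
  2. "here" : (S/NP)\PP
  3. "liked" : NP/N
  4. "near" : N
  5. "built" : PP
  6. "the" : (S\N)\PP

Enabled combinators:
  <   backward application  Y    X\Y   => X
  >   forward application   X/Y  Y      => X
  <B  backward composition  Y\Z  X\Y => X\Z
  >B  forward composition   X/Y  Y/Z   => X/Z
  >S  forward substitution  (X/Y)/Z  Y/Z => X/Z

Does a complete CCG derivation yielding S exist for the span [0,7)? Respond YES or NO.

YES

[0,7] S   >
  [0,5] S/(S\N)   >
    [0,1] "with" : (S/(S\N))/S
    [1,5] S   >
      [1,3] S/NP   <
        [1,2] "often" : PP
        [2,3] "here" : (S/NP)\PP
      [3,5] NP   >
        [3,4] "liked" : NP/N
        [4,5] "near" : N
  [5,7] S\N   <
    [5,6] "built" : PP
    [6,7] "the" : (S\N)\PP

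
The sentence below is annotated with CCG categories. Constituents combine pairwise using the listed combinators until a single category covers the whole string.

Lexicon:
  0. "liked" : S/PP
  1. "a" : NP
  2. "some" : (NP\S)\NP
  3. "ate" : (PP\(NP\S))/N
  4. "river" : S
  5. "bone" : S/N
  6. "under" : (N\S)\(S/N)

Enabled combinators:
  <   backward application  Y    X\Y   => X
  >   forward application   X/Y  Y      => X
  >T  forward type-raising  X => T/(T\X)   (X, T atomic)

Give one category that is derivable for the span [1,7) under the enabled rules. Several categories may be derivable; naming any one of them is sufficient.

[0,7] S   >
  [0,1] "liked" : S/PP
  [1,7] PP   <
    [1,3] NP\S   <
      [1,2] "a" : NP
      [2,3] "some" : (NP\S)\NP
    [3,7] PP\(NP\S)   >
      [3,4] "ate" : (PP\(NP\S))/N
      [4,7] N   >
        [4,5] N/(N\S)   >T
          [4,5] "river" : S
        [5,7] N\S   <
          [5,6] "bone" : S/N
          [6,7] "under" : (N\S)\(S/N)

PP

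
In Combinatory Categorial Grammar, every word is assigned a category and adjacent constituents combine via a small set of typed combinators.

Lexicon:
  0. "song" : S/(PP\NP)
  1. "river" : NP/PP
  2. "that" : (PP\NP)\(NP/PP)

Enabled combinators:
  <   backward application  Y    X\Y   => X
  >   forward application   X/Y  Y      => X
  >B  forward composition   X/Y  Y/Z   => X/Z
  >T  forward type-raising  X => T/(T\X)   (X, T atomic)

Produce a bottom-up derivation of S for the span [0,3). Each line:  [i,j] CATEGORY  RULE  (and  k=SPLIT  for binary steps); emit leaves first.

[0,3] S   >
  [0,1] "song" : S/(PP\NP)
  [1,3] PP\NP   <
    [1,2] "river" : NP/PP
    [2,3] "that" : (PP\NP)\(NP/PP)

[0,1] S/(PP\NP)  lex  "song"
[1,2] NP/PP  lex  "river"
[2,3] (PP\NP)\(NP/PP)  lex  "that"
[1,3] PP\NP  <  k=2
[0,3] S  >  k=1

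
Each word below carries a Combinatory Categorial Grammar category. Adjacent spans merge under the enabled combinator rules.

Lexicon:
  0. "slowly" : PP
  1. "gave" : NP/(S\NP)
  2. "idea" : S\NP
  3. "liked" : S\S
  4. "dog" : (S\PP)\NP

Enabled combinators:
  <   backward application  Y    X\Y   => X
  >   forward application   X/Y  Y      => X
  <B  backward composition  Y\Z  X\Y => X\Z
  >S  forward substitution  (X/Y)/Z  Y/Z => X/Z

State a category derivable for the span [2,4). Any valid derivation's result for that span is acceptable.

S\NP

[0,5] S   <
  [0,1] "slowly" : PP
  [1,5] S\PP   <
    [1,4] NP   >
      [1,2] "gave" : NP/(S\NP)
      [2,4] S\NP   <B
        [2,3] "idea" : S\NP
        [3,4] "liked" : S\S
    [4,5] "dog" : (S\PP)\NP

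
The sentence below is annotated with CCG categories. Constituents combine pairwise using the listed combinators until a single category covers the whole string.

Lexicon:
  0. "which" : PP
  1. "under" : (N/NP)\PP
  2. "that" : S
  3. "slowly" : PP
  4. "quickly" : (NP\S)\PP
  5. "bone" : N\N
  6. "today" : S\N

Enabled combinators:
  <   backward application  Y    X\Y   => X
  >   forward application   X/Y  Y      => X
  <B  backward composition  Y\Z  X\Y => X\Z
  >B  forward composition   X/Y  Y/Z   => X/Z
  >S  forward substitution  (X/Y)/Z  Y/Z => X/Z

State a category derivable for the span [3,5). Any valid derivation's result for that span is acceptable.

NP\S

[0,7] S   <
  [0,5] N   >
    [0,2] N/NP   <
      [0,1] "which" : PP
      [1,2] "under" : (N/NP)\PP
    [2,5] NP   <
      [2,3] "that" : S
      [3,5] NP\S   <
        [3,4] "slowly" : PP
        [4,5] "quickly" : (NP\S)\PP
  [5,7] S\N   <B
    [5,6] "bone" : N\N
    [6,7] "today" : S\N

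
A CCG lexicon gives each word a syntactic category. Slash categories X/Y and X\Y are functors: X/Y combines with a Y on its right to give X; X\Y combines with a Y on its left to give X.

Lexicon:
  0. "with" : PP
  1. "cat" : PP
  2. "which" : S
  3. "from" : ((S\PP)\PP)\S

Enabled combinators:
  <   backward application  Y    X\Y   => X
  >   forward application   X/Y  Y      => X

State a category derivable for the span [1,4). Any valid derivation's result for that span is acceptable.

S\PP

[0,4] S   <
  [0,1] "with" : PP
  [1,4] S\PP   <
    [1,2] "cat" : PP
    [2,4] (S\PP)\PP   <
      [2,3] "which" : S
      [3,4] "from" : ((S\PP)\PP)\S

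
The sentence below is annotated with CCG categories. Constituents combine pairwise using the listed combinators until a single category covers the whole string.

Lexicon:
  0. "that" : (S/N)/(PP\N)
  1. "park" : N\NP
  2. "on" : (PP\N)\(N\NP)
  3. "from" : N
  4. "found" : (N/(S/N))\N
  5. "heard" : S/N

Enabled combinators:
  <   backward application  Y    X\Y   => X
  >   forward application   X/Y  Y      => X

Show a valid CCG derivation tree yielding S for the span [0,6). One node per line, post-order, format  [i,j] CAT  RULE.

[0,1] (S/N)/(PP\N)  lex  "that"
[1,2] N\NP  lex  "park"
[2,3] (PP\N)\(N\NP)  lex  "on"
[1,3] PP\N  <  k=2
[0,3] S/N  >  k=1
[3,4] N  lex  "from"
[4,5] (N/(S/N))\N  lex  "found"
[3,5] N/(S/N)  <  k=4
[5,6] S/N  lex  "heard"
[3,6] N  >  k=5
[0,6] S  >  k=3

[0,6] S   >
  [0,3] S/N   >
    [0,1] "that" : (S/N)/(PP\N)
    [1,3] PP\N   <
      [1,2] "park" : N\NP
      [2,3] "on" : (PP\N)\(N\NP)
  [3,6] N   >
    [3,5] N/(S/N)   <
      [3,4] "from" : N
      [4,5] "found" : (N/(S/N))\N
    [5,6] "heard" : S/N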